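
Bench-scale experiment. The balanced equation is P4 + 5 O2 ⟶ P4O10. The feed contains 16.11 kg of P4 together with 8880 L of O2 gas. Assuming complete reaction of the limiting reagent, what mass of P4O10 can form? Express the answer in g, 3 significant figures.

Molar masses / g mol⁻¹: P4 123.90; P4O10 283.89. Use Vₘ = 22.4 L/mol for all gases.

22500 g

n(P4) = 16.11×1000 / 123.90 = 130.0 mol
n(O2) = 8880 / 22.4 = 396.4 mol
n/ν for P4 = 130.0/1 = 130.0
n/ν for O2 = 396.4/5 = 79.28
Smallest n/ν is O2 → limiting reagent.
n(P4O10) = (1/5) × 396.4 = 79.28 mol
mass = 79.28 × 283.89 = 22510 g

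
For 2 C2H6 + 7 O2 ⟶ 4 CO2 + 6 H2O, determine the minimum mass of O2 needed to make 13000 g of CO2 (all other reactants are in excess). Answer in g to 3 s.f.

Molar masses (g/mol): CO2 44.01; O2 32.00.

n(CO2) = 13000 / 44.01 = 295.4 mol
n(O2) = (7/4) × 295.4 = 517.0 mol
mass = 517.0 × 32.00 = 16540 g

16500 g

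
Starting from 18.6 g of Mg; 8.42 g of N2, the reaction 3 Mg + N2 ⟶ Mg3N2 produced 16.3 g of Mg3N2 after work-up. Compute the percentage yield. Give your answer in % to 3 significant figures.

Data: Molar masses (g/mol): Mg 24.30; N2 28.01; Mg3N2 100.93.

n(Mg) = 18.60 / 24.30 = 0.7654 mol
n(N2) = 8.420 / 28.01 = 0.3006 mol
n/ν for Mg = 0.7654/3 = 0.2551
n/ν for N2 = 0.3006/1 = 0.3006
Smallest n/ν is Mg → limiting reagent.
theoretical n(Mg3N2) = (1/3) × 0.7654 = 0.2551 mol → 25.75 g
% yield = 16.3 / 25.75 × 100 = 63.30 %

63.3 %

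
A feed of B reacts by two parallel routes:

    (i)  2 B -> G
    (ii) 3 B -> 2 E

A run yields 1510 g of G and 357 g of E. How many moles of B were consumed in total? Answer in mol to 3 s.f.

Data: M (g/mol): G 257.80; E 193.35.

n(G) = 1510 / 257.80 = 5.857 mol
n(E) = 357 / 193.35 = 1.846 mol
n(B) via (i) = (2/1)×5.857 = 11.71 mol
n(B) via (ii) = (3/2)×1.846 = 2.769 mol
total n(B) = 11.71 + 2.769 = 14.48 mol

14.5 mol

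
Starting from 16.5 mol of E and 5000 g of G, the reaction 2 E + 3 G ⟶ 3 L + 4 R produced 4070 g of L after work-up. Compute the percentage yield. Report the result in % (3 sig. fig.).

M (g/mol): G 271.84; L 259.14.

85.4 %

n(E) = 16.50 mol
n(G) = 5000 / 271.84 = 18.39 mol
n/ν → E: 8.250, G: 6.130; G is limiting.
theoretical n(L) = (3/3) × 18.39 = 18.39 mol → 4766 g
% yield = 4070 / 4766 × 100 = 85.40 %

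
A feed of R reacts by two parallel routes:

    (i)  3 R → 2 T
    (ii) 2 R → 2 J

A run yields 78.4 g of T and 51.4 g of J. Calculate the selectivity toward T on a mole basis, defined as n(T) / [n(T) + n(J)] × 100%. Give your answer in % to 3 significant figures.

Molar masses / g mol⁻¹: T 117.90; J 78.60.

n(T) = 78.4 / 117.90 = 0.6650 mol
n(J) = 51.4 / 78.60 = 0.6539 mol
selectivity = 0.6650/(0.6650+0.6539) × 100 = 50.42 %

50.4 %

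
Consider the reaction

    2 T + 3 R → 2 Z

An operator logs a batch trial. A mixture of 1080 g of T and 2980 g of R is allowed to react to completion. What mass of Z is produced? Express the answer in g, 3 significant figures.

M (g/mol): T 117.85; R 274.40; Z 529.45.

3830 g

n(T) = 1080 / 117.85 = 9.164 mol
n(R) = 2980 / 274.40 = 10.86 mol
n/ν for T = 9.164/2 = 4.582
n/ν for R = 10.86/3 = 3.620
Smallest n/ν is R → limiting reagent.
n(Z) = (2/3) × 10.86 = 7.240 mol
mass = 7.240 × 529.45 = 3833 g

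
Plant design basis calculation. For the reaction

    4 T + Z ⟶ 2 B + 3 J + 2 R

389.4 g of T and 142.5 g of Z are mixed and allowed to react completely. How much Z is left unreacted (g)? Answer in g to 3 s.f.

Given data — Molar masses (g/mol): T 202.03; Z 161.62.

n(T) = 389.4 / 202.03 = 1.927 mol
n(Z) = 142.5 / 161.62 = 0.8817 mol
n/ν for T = 1.927/4 = 0.4818
n/ν for Z = 0.8817/1 = 0.8817
Smallest n/ν is T → limiting reagent.
Z consumed = (1/4) × 1.927 = 0.4818 mol
Z remaining = 0.8817 − 0.4818 = 0.3999 mol
mass = 0.3999 × 161.62 = 64.63 g

64.6 g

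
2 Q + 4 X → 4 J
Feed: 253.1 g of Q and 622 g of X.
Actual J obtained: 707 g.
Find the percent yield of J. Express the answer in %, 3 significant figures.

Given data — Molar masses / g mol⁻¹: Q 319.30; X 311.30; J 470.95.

94.7 %

n(Q) = 253.1 / 319.30 = 0.7927 mol
n(X) = 622.0 / 311.30 = 1.998 mol
n/ν for Q = 0.7927/2 = 0.3964
n/ν for X = 1.998/4 = 0.4995
Smallest n/ν is Q → limiting reagent.
theoretical n(J) = (4/2) × 0.7927 = 1.585 mol → 746.5 g
% yield = 707 / 746.5 × 100 = 94.71 %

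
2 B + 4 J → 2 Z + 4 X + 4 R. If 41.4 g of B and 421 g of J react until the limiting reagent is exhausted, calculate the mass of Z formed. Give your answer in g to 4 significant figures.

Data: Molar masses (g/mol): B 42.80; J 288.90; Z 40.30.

29.36 g

n(B) = 41.40 / 42.80 = 0.9673 mol
n(J) = 421.0 / 288.90 = 1.457 mol
n/ν for B = 0.9673/2 = 0.4837
n/ν for J = 1.457/4 = 0.3643
Smallest n/ν is J → limiting reagent.
n(Z) = (2/4) × 1.457 = 0.7285 mol
mass = 0.7285 × 40.30 = 29.36 g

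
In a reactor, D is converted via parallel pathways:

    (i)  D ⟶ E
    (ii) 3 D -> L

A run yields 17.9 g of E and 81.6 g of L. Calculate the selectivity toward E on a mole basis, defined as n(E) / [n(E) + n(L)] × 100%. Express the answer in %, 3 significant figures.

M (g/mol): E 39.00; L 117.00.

n(E) = 17.9 / 39.00 = 0.4590 mol
n(L) = 81.6 / 117.00 = 0.6974 mol
selectivity = 0.4590/(0.4590+0.6974) × 100 = 39.69 %

39.7 %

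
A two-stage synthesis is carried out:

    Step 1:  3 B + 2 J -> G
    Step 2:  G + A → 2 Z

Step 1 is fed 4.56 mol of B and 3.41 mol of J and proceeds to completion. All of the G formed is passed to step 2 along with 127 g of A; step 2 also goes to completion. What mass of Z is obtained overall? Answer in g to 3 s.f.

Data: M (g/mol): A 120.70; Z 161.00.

Step 1:
n(B) = 4.560 mol
n(J) = 3.410 mol
n/ν → B: 1.520, J: 1.705; B is limiting.
n(G) produced = (1/3) × 4.560 = 1.520 mol
Step 2:
n(G) available = 1.520 mol
n(A) = 127.0 / 120.70 = 1.052 mol
n/ν → G: 1.520, A: 1.052; A is limiting.
n(Z) = (2/1) × 1.052 = 2.104 mol
mass = 2.104 × 161.00 = 338.7 g

339 g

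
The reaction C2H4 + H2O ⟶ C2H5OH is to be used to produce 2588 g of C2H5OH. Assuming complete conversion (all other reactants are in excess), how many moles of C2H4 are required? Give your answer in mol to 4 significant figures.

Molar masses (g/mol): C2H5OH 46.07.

n(C2H5OH) = 2588 / 46.07 = 56.18 mol
n(C2H4) = (1/1) × 56.18 = 56.18 mol

56.18 mol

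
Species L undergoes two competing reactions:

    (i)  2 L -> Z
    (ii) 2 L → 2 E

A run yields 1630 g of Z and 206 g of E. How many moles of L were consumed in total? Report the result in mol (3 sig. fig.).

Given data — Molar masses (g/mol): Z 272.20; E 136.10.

13.5 mol

n(Z) = 1630 / 272.20 = 5.988 mol
n(E) = 206 / 136.10 = 1.514 mol
n(L) via (i) = (2/1)×5.988 = 11.98 mol
n(L) via (ii) = (2/2)×1.514 = 1.514 mol
total n(L) = 11.98 + 1.514 = 13.49 mol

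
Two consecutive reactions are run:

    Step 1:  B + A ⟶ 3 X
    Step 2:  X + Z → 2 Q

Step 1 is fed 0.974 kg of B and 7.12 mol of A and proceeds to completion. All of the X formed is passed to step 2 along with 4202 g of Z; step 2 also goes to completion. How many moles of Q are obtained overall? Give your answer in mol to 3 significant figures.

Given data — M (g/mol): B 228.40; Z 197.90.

Step 1:
n(B) = 0.9740×1000 / 228.40 = 4.264 mol
n(A) = 7.120 mol
n/ν for B = 4.264/1 = 4.264
n/ν for A = 7.120/1 = 7.120
Smallest n/ν is B → limiting reagent.
n(X) produced = (3/1) × 4.264 = 12.79 mol
Step 2:
n(X) available = 12.79 mol
n(Z) = 4202 / 197.90 = 21.23 mol
n/ν for X = 12.79/1 = 12.79
n/ν for Z = 21.23/1 = 21.23
Smallest n/ν is X → limiting reagent.
n(Q) = (2/1) × 12.79 = 25.58 mol

25.6 mol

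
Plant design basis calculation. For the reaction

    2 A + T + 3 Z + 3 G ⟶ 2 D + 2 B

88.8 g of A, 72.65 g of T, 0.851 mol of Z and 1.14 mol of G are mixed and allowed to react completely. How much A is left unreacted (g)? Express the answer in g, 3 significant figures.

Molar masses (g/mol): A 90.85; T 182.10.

n(A) = 88.80 / 90.85 = 0.9774 mol
n(T) = 72.65 / 182.10 = 0.3990 mol
n(Z) = 0.8510 mol
n(G) = 1.140 mol
n/ν for A = 0.9774/2 = 0.4887
n/ν for T = 0.3990/1 = 0.3990
n/ν for Z = 0.8510/3 = 0.2837
n/ν for G = 1.140/3 = 0.3800
Smallest n/ν is Z → limiting reagent.
A consumed = (2/3) × 0.8510 = 0.5673 mol
A remaining = 0.9774 − 0.5673 = 0.4101 mol
mass = 0.4101 × 90.85 = 37.26 g

37.3 g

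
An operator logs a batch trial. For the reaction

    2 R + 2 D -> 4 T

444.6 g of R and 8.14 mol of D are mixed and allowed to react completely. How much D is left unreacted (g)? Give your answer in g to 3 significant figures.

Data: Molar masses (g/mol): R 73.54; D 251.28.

n(R) = 444.6 / 73.54 = 6.046 mol
n(D) = 8.140 mol
n/ν for R = 6.046/2 = 3.023
n/ν for D = 8.140/2 = 4.070
Smallest n/ν is R → limiting reagent.
D consumed = (2/2) × 6.046 = 6.046 mol
D remaining = 8.140 − 6.046 = 2.094 mol
mass = 2.094 × 251.28 = 526.2 g

526 g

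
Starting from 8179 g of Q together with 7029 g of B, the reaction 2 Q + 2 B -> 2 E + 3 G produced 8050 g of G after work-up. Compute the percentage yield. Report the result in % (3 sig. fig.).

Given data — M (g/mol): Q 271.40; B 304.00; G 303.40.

76.5 %

n(Q) = 8179 / 271.40 = 30.14 mol
n(B) = 7029 / 304.00 = 23.12 mol
n/ν → Q: 15.07, B: 11.56; B is limiting.
theoretical n(G) = (3/2) × 23.12 = 34.68 mol → 10520 g
% yield = 8050 / 10520 × 100 = 76.52 %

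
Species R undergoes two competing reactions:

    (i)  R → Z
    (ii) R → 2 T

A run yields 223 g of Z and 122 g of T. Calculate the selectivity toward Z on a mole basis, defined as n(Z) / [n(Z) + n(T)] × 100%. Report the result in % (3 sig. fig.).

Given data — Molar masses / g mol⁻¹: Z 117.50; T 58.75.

n(Z) = 223 / 117.50 = 1.898 mol
n(T) = 122 / 58.75 = 2.077 mol
selectivity = 1.898/(1.898+2.077) × 100 = 47.75 %

47.8 %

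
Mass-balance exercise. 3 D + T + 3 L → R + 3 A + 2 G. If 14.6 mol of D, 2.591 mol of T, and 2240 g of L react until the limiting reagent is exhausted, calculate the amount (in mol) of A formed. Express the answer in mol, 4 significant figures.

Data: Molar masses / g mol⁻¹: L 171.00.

7.773 mol

n(D) = 14.60 mol
n(T) = 2.591 mol
n(L) = 2240 / 171.00 = 13.10 mol
n/ν → D: 4.867, T: 2.591, L: 4.367; T is limiting.
n(A) = (3/1) × 2.591 = 7.773 mol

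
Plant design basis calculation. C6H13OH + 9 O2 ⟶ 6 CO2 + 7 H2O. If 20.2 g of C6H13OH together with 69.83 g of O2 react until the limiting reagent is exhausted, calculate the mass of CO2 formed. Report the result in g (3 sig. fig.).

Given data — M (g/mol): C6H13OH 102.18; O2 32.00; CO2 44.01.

52.2 g

n(C6H13OH) = 20.20 / 102.18 = 0.1977 mol
n(O2) = 69.83 / 32.00 = 2.182 mol
n/ν for C6H13OH = 0.1977/1 = 0.1977
n/ν for O2 = 2.182/9 = 0.2424
Smallest n/ν is C6H13OH → limiting reagent.
n(CO2) = (6/1) × 0.1977 = 1.186 mol
mass = 1.186 × 44.01 = 52.20 g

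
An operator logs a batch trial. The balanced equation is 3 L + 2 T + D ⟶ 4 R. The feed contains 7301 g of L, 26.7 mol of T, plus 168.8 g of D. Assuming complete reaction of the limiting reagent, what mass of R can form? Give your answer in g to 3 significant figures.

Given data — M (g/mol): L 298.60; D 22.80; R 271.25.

8030 g

n(L) = 7301 / 298.60 = 24.45 mol
n(T) = 26.70 mol
n(D) = 168.8 / 22.80 = 7.404 mol
n/ν for L = 24.45/3 = 8.150
n/ν for T = 26.70/2 = 13.35
n/ν for D = 7.404/1 = 7.404
Smallest n/ν is D → limiting reagent.
n(R) = (4/1) × 7.404 = 29.62 mol
mass = 29.62 × 271.25 = 8034 g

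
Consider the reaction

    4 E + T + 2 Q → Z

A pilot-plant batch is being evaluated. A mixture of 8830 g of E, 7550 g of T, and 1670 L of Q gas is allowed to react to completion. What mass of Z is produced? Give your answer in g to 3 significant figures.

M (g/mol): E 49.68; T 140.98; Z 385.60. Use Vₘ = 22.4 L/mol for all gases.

14400 g

n(E) = 8830 / 49.68 = 177.7 mol
n(T) = 7550 / 140.98 = 53.55 mol
n(Q) = 1670 / 22.4 = 74.55 mol
n/ν for E = 177.7/4 = 44.43
n/ν for T = 53.55/1 = 53.55
n/ν for Q = 74.55/2 = 37.28
Smallest n/ν is Q → limiting reagent.
n(Z) = (1/2) × 74.55 = 37.28 mol
mass = 37.28 × 385.60 = 14380 g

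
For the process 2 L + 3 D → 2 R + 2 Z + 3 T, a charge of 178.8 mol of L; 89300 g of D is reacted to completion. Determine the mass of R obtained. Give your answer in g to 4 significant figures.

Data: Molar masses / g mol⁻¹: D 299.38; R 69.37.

12400 g

n(L) = 178.8 mol
n(D) = 89300 / 299.38 = 298.3 mol
n/ν for L = 178.8/2 = 89.40
n/ν for D = 298.3/3 = 99.43
Smallest n/ν is L → limiting reagent.
n(R) = (2/2) × 178.8 = 178.8 mol
mass = 178.8 × 69.37 = 12400 g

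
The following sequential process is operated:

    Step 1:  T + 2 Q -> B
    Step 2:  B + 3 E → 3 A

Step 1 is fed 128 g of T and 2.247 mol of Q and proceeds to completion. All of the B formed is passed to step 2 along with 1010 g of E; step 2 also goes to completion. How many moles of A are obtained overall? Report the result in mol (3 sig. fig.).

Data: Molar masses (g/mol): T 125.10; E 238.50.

3.07 mol

Step 1:
n(T) = 128.0 / 125.10 = 1.023 mol
n(Q) = 2.247 mol
n/ν for T = 1.023/1 = 1.023
n/ν for Q = 2.247/2 = 1.124
Smallest n/ν is T → limiting reagent.
n(B) produced = (1/1) × 1.023 = 1.023 mol
Step 2:
n(B) available = 1.023 mol
n(E) = 1010 / 238.50 = 4.235 mol
n/ν for B = 1.023/1 = 1.023
n/ν for E = 4.235/3 = 1.412
Smallest n/ν is B → limiting reagent.
n(A) = (3/1) × 1.023 = 3.069 mol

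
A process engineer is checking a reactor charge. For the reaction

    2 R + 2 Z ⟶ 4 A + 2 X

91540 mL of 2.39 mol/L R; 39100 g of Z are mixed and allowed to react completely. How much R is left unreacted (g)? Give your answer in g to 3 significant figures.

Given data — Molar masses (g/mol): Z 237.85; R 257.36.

14000 g

n(R) = 2.39 × 91540/1000 = 218.8 mol
n(Z) = 39100 / 237.85 = 164.4 mol
n/ν → R: 109.4, Z: 82.20; Z is limiting.
R consumed = (2/2) × 164.4 = 164.4 mol
R remaining = 218.8 − 164.4 = 54.40 mol
mass = 54.40 × 257.36 = 14000 g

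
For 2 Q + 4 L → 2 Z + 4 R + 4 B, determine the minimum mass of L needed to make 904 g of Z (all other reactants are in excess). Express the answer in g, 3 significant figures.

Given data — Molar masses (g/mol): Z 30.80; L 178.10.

n(Z) = 904 / 30.80 = 29.35 mol
n(L) = (4/2) × 29.35 = 58.70 mol
mass = 58.70 × 178.10 = 10450 g

10500 g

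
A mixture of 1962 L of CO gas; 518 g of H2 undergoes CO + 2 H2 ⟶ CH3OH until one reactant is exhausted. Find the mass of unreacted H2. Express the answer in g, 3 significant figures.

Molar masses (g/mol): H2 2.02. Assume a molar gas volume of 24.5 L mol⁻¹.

194 g

n(CO) = 1962 / 24.5 = 80.08 mol
n(H2) = 518.0 / 2.02 = 256.4 mol
n/ν for CO = 80.08/1 = 80.08
n/ν for H2 = 256.4/2 = 128.2
Smallest n/ν is CO → limiting reagent.
H2 consumed = (2/1) × 80.08 = 160.2 mol
H2 remaining = 256.4 − 160.2 = 96.20 mol
mass = 96.20 × 2.02 = 194.3 g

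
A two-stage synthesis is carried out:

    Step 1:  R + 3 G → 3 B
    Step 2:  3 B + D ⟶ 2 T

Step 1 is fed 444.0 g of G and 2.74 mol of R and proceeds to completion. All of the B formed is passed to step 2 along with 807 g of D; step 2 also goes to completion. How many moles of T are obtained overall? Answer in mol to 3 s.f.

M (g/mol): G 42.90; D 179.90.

5.48 mol

Step 1:
n(G) = 444.0 / 42.90 = 10.35 mol
n(R) = 2.740 mol
n/ν → G: 3.450, R: 2.740; R is limiting.
n(B) produced = (3/1) × 2.740 = 8.220 mol
Step 2:
n(B) available = 8.220 mol
n(D) = 807.0 / 179.90 = 4.486 mol
n/ν → B: 2.740, D: 4.486; B is limiting.
n(T) = (2/3) × 8.220 = 5.480 mol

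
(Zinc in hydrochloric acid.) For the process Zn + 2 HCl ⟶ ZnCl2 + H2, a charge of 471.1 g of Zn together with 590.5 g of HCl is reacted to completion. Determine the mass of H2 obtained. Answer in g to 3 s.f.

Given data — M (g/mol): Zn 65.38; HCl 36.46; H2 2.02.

14.6 g

n(Zn) = 471.1 / 65.38 = 7.206 mol
n(HCl) = 590.5 / 36.46 = 16.20 mol
n/ν for Zn = 7.206/1 = 7.206
n/ν for HCl = 16.20/2 = 8.100
Smallest n/ν is Zn → limiting reagent.
n(H2) = (1/1) × 7.206 = 7.206 mol
mass = 7.206 × 2.02 = 14.56 g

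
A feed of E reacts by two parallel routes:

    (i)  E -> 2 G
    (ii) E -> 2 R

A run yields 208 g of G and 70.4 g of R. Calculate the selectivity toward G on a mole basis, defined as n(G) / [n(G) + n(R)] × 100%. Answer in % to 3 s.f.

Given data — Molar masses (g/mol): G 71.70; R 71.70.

n(G) = 208 / 71.70 = 2.901 mol
n(R) = 70.4 / 71.70 = 0.9819 mol
selectivity = 2.901/(2.901+0.9819) × 100 = 74.71 %

74.7 %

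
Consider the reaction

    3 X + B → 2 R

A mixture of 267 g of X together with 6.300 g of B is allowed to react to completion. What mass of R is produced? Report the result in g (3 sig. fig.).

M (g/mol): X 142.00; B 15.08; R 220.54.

184 g

n(X) = 267.0 / 142.00 = 1.880 mol
n(B) = 6.300 / 15.08 = 0.4178 mol
n/ν → X: 0.6267, B: 0.4178; B is limiting.
n(R) = (2/1) × 0.4178 = 0.8356 mol
mass = 0.8356 × 220.54 = 184.3 g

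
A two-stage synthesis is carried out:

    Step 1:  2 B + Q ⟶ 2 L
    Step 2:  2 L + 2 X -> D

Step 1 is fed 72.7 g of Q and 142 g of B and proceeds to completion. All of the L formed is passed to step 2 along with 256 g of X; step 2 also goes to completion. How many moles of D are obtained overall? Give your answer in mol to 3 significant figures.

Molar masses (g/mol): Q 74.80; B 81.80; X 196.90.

Step 1:
n(Q) = 72.70 / 74.80 = 0.9719 mol
n(B) = 142.0 / 81.80 = 1.736 mol
n/ν for Q = 0.9719/1 = 0.9719
n/ν for B = 1.736/2 = 0.8680
Smallest n/ν is B → limiting reagent.
n(L) produced = (2/2) × 1.736 = 1.736 mol
Step 2:
n(L) available = 1.736 mol
n(X) = 256.0 / 196.90 = 1.300 mol
n/ν for L = 1.736/2 = 0.8680
n/ν for X = 1.300/2 = 0.6500
Smallest n/ν is X → limiting reagent.
n(D) = (1/2) × 1.300 = 0.6500 mol

0.650 mol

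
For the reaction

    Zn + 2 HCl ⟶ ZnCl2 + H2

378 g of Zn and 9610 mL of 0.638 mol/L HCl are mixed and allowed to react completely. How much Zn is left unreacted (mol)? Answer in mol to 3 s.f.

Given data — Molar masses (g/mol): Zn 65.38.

n(Zn) = 378.0 / 65.38 = 5.782 mol
n(HCl) = 0.638 × 9610/1000 = 6.131 mol
n/ν for Zn = 5.782/1 = 5.782
n/ν for HCl = 6.131/2 = 3.066
Smallest n/ν is HCl → limiting reagent.
Zn consumed = (1/2) × 6.131 = 3.066 mol
Zn remaining = 5.782 − 3.066 = 2.716 mol

2.72 mol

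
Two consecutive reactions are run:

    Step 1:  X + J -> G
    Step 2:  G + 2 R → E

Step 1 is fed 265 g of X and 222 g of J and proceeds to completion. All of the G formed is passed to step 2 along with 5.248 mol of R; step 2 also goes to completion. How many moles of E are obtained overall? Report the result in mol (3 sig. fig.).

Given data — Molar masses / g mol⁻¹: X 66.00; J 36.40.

Step 1:
n(X) = 265.0 / 66.00 = 4.015 mol
n(J) = 222.0 / 36.40 = 6.099 mol
n/ν for X = 4.015/1 = 4.015
n/ν for J = 6.099/1 = 6.099
Smallest n/ν is X → limiting reagent.
n(G) produced = (1/1) × 4.015 = 4.015 mol
Step 2:
n(G) available = 4.015 mol
n(R) = 5.248 mol
n/ν for G = 4.015/1 = 4.015
n/ν for R = 5.248/2 = 2.624
Smallest n/ν is R → limiting reagent.
n(E) = (1/2) × 5.248 = 2.624 mol

2.62 mol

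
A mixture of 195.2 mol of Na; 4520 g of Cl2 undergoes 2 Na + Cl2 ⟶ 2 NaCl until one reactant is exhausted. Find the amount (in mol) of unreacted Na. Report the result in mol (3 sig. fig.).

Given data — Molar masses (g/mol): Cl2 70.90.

67.7 mol

n(Na) = 195.2 mol
n(Cl2) = 4520 / 70.90 = 63.75 mol
n/ν for Na = 195.2/2 = 97.60
n/ν for Cl2 = 63.75/1 = 63.75
Smallest n/ν is Cl2 → limiting reagent.
Na consumed = (2/1) × 63.75 = 127.5 mol
Na remaining = 195.2 − 127.5 = 67.70 mol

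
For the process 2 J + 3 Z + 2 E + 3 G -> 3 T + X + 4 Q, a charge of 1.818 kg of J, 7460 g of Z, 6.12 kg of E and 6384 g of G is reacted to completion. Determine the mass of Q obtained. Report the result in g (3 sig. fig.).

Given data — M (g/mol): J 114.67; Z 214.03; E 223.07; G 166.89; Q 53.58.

n(J) = 1.818×1000 / 114.67 = 15.85 mol
n(Z) = 7460 / 214.03 = 34.85 mol
n(E) = 6.120×1000 / 223.07 = 27.44 mol
n(G) = 6384 / 166.89 = 38.25 mol
n/ν for J = 15.85/2 = 7.925
n/ν for Z = 34.85/3 = 11.62
n/ν for E = 27.44/2 = 13.72
n/ν for G = 38.25/3 = 12.75
Smallest n/ν is J → limiting reagent.
n(Q) = (4/2) × 15.85 = 31.70 mol
mass = 31.70 × 53.58 = 1698 g

1700 g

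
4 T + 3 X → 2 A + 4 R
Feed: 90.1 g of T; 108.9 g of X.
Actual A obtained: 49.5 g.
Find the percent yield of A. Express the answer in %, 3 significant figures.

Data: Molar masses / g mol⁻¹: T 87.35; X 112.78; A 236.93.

40.5 %

n(T) = 90.10 / 87.35 = 1.031 mol
n(X) = 108.9 / 112.78 = 0.9656 mol
n/ν for T = 1.031/4 = 0.2578
n/ν for X = 0.9656/3 = 0.3219
Smallest n/ν is T → limiting reagent.
theoretical n(A) = (2/4) × 1.031 = 0.5155 mol → 122.1 g
% yield = 49.5 / 122.1 × 100 = 40.54 %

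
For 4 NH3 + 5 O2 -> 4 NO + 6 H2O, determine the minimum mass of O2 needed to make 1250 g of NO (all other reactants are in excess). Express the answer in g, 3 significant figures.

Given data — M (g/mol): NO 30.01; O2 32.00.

1670 g

n(NO) = 1250 / 30.01 = 41.65 mol
n(O2) = (5/4) × 41.65 = 52.06 mol
mass = 52.06 × 32.00 = 1666 g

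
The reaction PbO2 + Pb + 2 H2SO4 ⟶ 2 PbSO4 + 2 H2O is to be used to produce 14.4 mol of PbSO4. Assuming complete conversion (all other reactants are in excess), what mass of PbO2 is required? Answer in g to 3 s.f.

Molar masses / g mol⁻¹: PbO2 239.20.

n(PbSO4) = 14.40 mol
n(PbO2) = (1/2) × 14.40 = 7.200 mol
mass = 7.200 × 239.20 = 1722 g

1720 g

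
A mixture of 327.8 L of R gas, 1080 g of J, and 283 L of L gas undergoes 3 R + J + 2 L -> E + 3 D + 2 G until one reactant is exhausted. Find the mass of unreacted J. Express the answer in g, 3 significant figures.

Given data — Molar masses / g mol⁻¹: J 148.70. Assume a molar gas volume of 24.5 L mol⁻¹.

417 g

n(R) = 327.8 / 24.5 = 13.38 mol
n(J) = 1080 / 148.70 = 7.263 mol
n(L) = 283.0 / 24.5 = 11.55 mol
n/ν for R = 13.38/3 = 4.460
n/ν for J = 7.263/1 = 7.263
n/ν for L = 11.55/2 = 5.775
Smallest n/ν is R → limiting reagent.
J consumed = (1/3) × 13.38 = 4.460 mol
J remaining = 7.263 − 4.460 = 2.803 mol
mass = 2.803 × 148.70 = 416.8 g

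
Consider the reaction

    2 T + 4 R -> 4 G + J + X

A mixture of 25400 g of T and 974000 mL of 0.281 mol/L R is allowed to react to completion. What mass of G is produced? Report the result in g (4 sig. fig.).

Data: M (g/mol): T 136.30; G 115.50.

n(T) = 25400 / 136.30 = 186.4 mol
n(R) = 0.281 × 974000/1000 = 273.7 mol
n/ν for T = 186.4/2 = 93.20
n/ν for R = 273.7/4 = 68.43
Smallest n/ν is R → limiting reagent.
n(G) = (4/4) × 273.7 = 273.7 mol
mass = 273.7 × 115.50 = 31610 g

31610 g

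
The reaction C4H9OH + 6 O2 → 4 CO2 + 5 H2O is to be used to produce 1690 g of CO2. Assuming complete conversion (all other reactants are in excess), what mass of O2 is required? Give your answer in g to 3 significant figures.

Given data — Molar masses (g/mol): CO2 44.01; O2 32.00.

1840 g

n(CO2) = 1690 / 44.01 = 38.40 mol
n(O2) = (6/4) × 38.40 = 57.60 mol
mass = 57.60 × 32.00 = 1843 g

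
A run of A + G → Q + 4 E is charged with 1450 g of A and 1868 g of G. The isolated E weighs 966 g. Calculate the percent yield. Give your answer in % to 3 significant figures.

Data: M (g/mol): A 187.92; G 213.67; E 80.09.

n(A) = 1450 / 187.92 = 7.716 mol
n(G) = 1868 / 213.67 = 8.742 mol
n/ν for A = 7.716/1 = 7.716
n/ν for G = 8.742/1 = 8.742
Smallest n/ν is A → limiting reagent.
theoretical n(E) = (4/1) × 7.716 = 30.86 mol → 2472 g
% yield = 966 / 2472 × 100 = 39.08 %

39.1 %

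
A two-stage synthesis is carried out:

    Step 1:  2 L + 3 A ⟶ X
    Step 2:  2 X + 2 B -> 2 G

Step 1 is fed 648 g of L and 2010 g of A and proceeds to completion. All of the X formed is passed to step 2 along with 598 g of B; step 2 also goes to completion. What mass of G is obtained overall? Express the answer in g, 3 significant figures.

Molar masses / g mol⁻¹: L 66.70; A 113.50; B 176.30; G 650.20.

2210 g

Step 1:
n(L) = 648.0 / 66.70 = 9.715 mol
n(A) = 2010 / 113.50 = 17.71 mol
n/ν for L = 9.715/2 = 4.858
n/ν for A = 17.71/3 = 5.903
Smallest n/ν is L → limiting reagent.
n(X) produced = (1/2) × 9.715 = 4.858 mol
Step 2:
n(X) available = 4.858 mol
n(B) = 598.0 / 176.30 = 3.392 mol
n/ν for X = 4.858/2 = 2.429
n/ν for B = 3.392/2 = 1.696
Smallest n/ν is B → limiting reagent.
n(G) = (2/2) × 3.392 = 3.392 mol
mass = 3.392 × 650.20 = 2205 g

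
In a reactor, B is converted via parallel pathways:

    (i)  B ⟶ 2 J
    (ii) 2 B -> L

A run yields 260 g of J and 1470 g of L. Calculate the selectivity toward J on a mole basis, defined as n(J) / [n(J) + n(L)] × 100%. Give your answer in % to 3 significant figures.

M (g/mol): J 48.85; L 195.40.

41.4 %

n(J) = 260 / 48.85 = 5.322 mol
n(L) = 1470 / 195.40 = 7.523 mol
selectivity = 5.322/(5.322+7.523) × 100 = 41.43 %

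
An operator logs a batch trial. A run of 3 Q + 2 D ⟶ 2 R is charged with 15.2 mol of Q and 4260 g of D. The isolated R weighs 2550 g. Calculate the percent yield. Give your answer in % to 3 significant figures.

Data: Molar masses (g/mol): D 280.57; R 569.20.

n(Q) = 15.20 mol
n(D) = 4260 / 280.57 = 15.18 mol
n/ν for Q = 15.20/3 = 5.067
n/ν for D = 15.18/2 = 7.590
Smallest n/ν is Q → limiting reagent.
theoretical n(R) = (2/3) × 15.20 = 10.13 mol → 5766 g
% yield = 2550 / 5766 × 100 = 44.22 %

44.2 %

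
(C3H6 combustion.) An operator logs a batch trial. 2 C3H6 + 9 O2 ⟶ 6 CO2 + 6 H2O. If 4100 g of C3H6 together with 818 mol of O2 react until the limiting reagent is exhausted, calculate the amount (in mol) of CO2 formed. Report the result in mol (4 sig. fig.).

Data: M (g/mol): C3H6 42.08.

n(C3H6) = 4100 / 42.08 = 97.43 mol
n(O2) = 818.0 mol
n/ν for C3H6 = 97.43/2 = 48.72
n/ν for O2 = 818.0/9 = 90.89
Smallest n/ν is C3H6 → limiting reagent.
n(CO2) = (6/2) × 97.43 = 292.3 mol

292.3 mol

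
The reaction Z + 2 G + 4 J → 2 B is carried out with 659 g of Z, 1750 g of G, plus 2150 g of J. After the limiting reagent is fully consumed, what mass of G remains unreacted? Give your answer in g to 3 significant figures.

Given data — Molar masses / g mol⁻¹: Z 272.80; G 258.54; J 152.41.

n(Z) = 659.0 / 272.80 = 2.416 mol
n(G) = 1750 / 258.54 = 6.769 mol
n(J) = 2150 / 152.41 = 14.11 mol
n/ν for Z = 2.416/1 = 2.416
n/ν for G = 6.769/2 = 3.385
n/ν for J = 14.11/4 = 3.528
Smallest n/ν is Z → limiting reagent.
G consumed = (2/1) × 2.416 = 4.832 mol
G remaining = 6.769 − 4.832 = 1.937 mol
mass = 1.937 × 258.54 = 500.8 g

501 g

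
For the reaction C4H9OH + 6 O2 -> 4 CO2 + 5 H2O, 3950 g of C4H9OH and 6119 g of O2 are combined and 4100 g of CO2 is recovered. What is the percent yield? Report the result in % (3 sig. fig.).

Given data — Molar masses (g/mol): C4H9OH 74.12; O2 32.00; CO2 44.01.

73.1 %

n(C4H9OH) = 3950 / 74.12 = 53.29 mol
n(O2) = 6119 / 32.00 = 191.2 mol
n/ν → C4H9OH: 53.29, O2: 31.87; O2 is limiting.
theoretical n(CO2) = (4/6) × 191.2 = 127.5 mol → 5611 g
% yield = 4100 / 5611 × 100 = 73.07 %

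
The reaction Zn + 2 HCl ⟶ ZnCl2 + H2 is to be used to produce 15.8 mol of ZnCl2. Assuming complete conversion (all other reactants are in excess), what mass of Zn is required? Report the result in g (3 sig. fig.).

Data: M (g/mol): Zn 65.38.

1030 g

n(ZnCl2) = 15.80 mol
n(Zn) = (1/1) × 15.80 = 15.80 mol
mass = 15.80 × 65.38 = 1033 g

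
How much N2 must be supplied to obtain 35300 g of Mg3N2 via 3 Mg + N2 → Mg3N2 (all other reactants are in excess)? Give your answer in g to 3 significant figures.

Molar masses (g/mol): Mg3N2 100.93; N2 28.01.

9800 g

n(Mg3N2) = 35300 / 100.93 = 349.7 mol
n(N2) = (1/1) × 349.7 = 349.7 mol
mass = 349.7 × 28.01 = 9795 g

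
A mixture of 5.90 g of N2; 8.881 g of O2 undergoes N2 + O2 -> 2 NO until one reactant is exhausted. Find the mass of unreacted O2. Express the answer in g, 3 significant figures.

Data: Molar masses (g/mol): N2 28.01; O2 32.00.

n(N2) = 5.900 / 28.01 = 0.2106 mol
n(O2) = 8.881 / 32.00 = 0.2775 mol
n/ν → N2: 0.2106, O2: 0.2775; N2 is limiting.
O2 consumed = (1/1) × 0.2106 = 0.2106 mol
O2 remaining = 0.2775 − 0.2106 = 0.06690 mol
mass = 0.06690 × 32.00 = 2.141 g

2.14 g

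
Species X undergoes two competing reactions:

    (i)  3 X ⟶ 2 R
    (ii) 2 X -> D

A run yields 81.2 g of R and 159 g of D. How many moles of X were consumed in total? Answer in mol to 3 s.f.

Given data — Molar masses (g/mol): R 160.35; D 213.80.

n(R) = 81.2 / 160.35 = 0.5064 mol
n(D) = 159 / 213.80 = 0.7437 mol
n(X) via (i) = (3/2)×0.5064 = 0.7596 mol
n(X) via (ii) = (2/1)×0.7437 = 1.487 mol
total n(X) = 0.7596 + 1.487 = 2.247 mol

2.25 mol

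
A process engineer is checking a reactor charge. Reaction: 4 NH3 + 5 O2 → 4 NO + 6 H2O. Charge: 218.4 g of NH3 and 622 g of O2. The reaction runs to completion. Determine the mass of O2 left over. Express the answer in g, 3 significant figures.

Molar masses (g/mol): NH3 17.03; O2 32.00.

n(NH3) = 218.4 / 17.03 = 12.82 mol
n(O2) = 622.0 / 32.00 = 19.44 mol
n/ν → NH3: 3.205, O2: 3.888; NH3 is limiting.
O2 consumed = (5/4) × 12.82 = 16.03 mol
O2 remaining = 19.44 − 16.03 = 3.410 mol
mass = 3.410 × 32.00 = 109.1 g

109 g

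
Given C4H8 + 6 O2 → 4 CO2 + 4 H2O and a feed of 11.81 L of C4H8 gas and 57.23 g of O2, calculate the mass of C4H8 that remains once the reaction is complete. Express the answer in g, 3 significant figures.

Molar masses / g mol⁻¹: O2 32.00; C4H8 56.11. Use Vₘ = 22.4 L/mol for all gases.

12.9 g

n(C4H8) = 11.81 / 22.4 = 0.5272 mol
n(O2) = 57.23 / 32.00 = 1.788 mol
n/ν for C4H8 = 0.5272/1 = 0.5272
n/ν for O2 = 1.788/6 = 0.2980
Smallest n/ν is O2 → limiting reagent.
C4H8 consumed = (1/6) × 1.788 = 0.2980 mol
C4H8 remaining = 0.5272 − 0.2980 = 0.2292 mol
mass = 0.2292 × 56.11 = 12.86 g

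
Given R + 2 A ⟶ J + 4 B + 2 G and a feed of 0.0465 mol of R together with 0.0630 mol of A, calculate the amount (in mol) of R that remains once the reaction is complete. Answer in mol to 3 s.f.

n(R) = 0.04650 mol
n(A) = 0.06300 mol
n/ν for R = 0.04650/1 = 0.04650
n/ν for A = 0.06300/2 = 0.03150
Smallest n/ν is A → limiting reagent.
R consumed = (1/2) × 0.06300 = 0.03150 mol
R remaining = 0.04650 − 0.03150 = 0.01500 mol

0.0150 mol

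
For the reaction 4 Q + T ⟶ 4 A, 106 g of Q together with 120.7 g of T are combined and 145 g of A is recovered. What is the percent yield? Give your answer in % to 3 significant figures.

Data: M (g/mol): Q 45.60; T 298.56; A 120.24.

74.6 %

n(Q) = 106.0 / 45.60 = 2.325 mol
n(T) = 120.7 / 298.56 = 0.4043 mol
n/ν for Q = 2.325/4 = 0.5813
n/ν for T = 0.4043/1 = 0.4043
Smallest n/ν is T → limiting reagent.
theoretical n(A) = (4/1) × 0.4043 = 1.617 mol → 194.4 g
% yield = 145 / 194.4 × 100 = 74.59 %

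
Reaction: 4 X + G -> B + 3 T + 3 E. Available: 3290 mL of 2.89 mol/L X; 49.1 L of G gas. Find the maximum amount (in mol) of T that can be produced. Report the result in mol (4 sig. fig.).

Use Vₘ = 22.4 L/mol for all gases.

n(X) = 2.89 × 3290/1000 = 9.508 mol
n(G) = 49.10 / 22.4 = 2.192 mol
n/ν for X = 9.508/4 = 2.377
n/ν for G = 2.192/1 = 2.192
Smallest n/ν is G → limiting reagent.
n(T) = (3/1) × 2.192 = 6.576 mol

6.576 mol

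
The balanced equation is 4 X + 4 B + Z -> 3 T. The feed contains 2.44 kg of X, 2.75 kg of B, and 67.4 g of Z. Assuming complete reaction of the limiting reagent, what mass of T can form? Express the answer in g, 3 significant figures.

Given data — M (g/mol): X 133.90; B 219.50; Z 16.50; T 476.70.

4480 g

n(X) = 2.440×1000 / 133.90 = 18.22 mol
n(B) = 2.750×1000 / 219.50 = 12.53 mol
n(Z) = 67.40 / 16.50 = 4.085 mol
n/ν → X: 4.555, B: 3.133, Z: 4.085; B is limiting.
n(T) = (3/4) × 12.53 = 9.398 mol
mass = 9.398 × 476.70 = 4480 g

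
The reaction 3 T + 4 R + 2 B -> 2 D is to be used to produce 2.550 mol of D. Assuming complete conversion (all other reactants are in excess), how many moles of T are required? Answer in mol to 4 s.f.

3.825 mol

n(D) = 2.550 mol
n(T) = (3/2) × 2.550 = 3.825 mol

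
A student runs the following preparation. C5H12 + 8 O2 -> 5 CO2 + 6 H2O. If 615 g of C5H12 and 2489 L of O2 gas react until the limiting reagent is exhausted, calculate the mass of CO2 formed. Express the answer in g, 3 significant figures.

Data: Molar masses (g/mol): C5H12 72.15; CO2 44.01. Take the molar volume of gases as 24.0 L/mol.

1880 g

n(C5H12) = 615.0 / 72.15 = 8.524 mol
n(O2) = 2489 / 24.0 = 103.7 mol
n/ν → C5H12: 8.524, O2: 12.96; C5H12 is limiting.
n(CO2) = (5/1) × 8.524 = 42.62 mol
mass = 42.62 × 44.01 = 1876 g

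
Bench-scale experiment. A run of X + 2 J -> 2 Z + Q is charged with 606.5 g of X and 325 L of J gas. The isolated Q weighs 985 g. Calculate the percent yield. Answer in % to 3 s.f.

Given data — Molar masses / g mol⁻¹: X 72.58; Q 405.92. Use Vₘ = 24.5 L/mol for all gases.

36.6 %

n(X) = 606.5 / 72.58 = 8.356 mol
n(J) = 325.0 / 24.5 = 13.27 mol
n/ν for X = 8.356/1 = 8.356
n/ν for J = 13.27/2 = 6.635
Smallest n/ν is J → limiting reagent.
theoretical n(Q) = (1/2) × 13.27 = 6.635 mol → 2693 g
% yield = 985 / 2693 × 100 = 36.58 %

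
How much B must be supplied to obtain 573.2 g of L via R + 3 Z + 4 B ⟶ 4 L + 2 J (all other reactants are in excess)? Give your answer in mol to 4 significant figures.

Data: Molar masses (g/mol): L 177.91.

n(L) = 573.2 / 177.91 = 3.222 mol
n(B) = (4/4) × 3.222 = 3.222 mol

3.222 mol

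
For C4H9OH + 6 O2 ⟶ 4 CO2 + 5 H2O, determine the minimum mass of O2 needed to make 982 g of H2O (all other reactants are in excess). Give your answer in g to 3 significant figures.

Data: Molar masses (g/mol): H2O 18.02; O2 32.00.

n(H2O) = 982 / 18.02 = 54.50 mol
n(O2) = (6/5) × 54.50 = 65.40 mol
mass = 65.40 × 32.00 = 2093 g

2090 g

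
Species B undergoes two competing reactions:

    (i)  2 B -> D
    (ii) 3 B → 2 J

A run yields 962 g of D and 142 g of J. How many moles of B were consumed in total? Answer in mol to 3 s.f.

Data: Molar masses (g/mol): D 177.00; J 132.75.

n(D) = 962 / 177.00 = 5.435 mol
n(J) = 142 / 132.75 = 1.070 mol
n(B) via (i) = (2/1)×5.435 = 10.87 mol
n(B) via (ii) = (3/2)×1.070 = 1.605 mol
total n(B) = 10.87 + 1.605 = 12.48 mol

12.5 mol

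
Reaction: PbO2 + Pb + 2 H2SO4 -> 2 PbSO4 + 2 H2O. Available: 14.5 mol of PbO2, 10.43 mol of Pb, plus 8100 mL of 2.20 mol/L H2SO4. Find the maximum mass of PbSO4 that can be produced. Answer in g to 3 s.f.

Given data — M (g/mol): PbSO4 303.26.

n(PbO2) = 14.50 mol
n(Pb) = 10.43 mol
n(H2SO4) = 2.20 × 8100/1000 = 17.82 mol
n/ν for PbO2 = 14.50/1 = 14.50
n/ν for Pb = 10.43/1 = 10.43
n/ν for H2SO4 = 17.82/2 = 8.910
Smallest n/ν is H2SO4 → limiting reagent.
n(PbSO4) = (2/2) × 17.82 = 17.82 mol
mass = 17.82 × 303.26 = 5404 g

5400 g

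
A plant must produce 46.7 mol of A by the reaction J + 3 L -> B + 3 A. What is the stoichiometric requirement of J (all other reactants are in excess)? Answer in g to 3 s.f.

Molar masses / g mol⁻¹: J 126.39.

n(A) = 46.70 mol
n(J) = (1/3) × 46.70 = 15.57 mol
mass = 15.57 × 126.39 = 1968 g

1970 g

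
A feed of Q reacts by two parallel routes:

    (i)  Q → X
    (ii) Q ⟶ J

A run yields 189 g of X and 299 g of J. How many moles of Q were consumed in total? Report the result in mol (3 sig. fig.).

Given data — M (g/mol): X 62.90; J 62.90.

n(X) = 189 / 62.90 = 3.005 mol
n(J) = 299 / 62.90 = 4.754 mol
n(Q) via (i) = (1/1)×3.005 = 3.005 mol
n(Q) via (ii) = (1/1)×4.754 = 4.754 mol
total n(Q) = 3.005 + 4.754 = 7.759 mol

7.76 mol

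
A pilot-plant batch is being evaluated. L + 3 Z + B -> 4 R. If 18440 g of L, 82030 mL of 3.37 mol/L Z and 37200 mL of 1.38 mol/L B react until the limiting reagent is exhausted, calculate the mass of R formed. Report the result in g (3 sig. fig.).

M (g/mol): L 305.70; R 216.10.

n(L) = 18440 / 305.70 = 60.32 mol
n(Z) = 3.37 × 82030/1000 = 276.4 mol
n(B) = 1.38 × 37200/1000 = 51.34 mol
n/ν for L = 60.32/1 = 60.32
n/ν for Z = 276.4/3 = 92.13
n/ν for B = 51.34/1 = 51.34
Smallest n/ν is B → limiting reagent.
n(R) = (4/1) × 51.34 = 205.4 mol
mass = 205.4 × 216.10 = 44390 g

44400 g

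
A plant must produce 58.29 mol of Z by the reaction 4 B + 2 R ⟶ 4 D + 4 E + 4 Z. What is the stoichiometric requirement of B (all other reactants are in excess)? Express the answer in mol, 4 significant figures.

58.29 mol

n(Z) = 58.29 mol
n(B) = (4/4) × 58.29 = 58.29 mol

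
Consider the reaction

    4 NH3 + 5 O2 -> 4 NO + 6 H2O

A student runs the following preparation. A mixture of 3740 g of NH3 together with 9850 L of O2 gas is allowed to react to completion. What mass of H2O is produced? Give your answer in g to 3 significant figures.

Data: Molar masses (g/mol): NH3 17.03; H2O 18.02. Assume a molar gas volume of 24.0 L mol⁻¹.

n(NH3) = 3740 / 17.03 = 219.6 mol
n(O2) = 9850 / 24.0 = 410.4 mol
n/ν → NH3: 54.90, O2: 82.08; NH3 is limiting.
n(H2O) = (6/4) × 219.6 = 329.4 mol
mass = 329.4 × 18.02 = 5936 g

5940 g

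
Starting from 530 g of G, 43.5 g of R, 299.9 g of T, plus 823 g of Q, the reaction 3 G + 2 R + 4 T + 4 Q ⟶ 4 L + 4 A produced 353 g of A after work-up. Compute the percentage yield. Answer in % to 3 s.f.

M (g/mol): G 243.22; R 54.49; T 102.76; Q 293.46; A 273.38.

n(G) = 530.0 / 243.22 = 2.179 mol
n(R) = 43.50 / 54.49 = 0.7983 mol
n(T) = 299.9 / 102.76 = 2.918 mol
n(Q) = 823.0 / 293.46 = 2.804 mol
n/ν for G = 2.179/3 = 0.7263
n/ν for R = 0.7983/2 = 0.3992
n/ν for T = 2.918/4 = 0.7295
n/ν for Q = 2.804/4 = 0.7010
Smallest n/ν is R → limiting reagent.
theoretical n(A) = (4/2) × 0.7983 = 1.597 mol → 436.6 g
% yield = 353 / 436.6 × 100 = 80.85 %

80.9 %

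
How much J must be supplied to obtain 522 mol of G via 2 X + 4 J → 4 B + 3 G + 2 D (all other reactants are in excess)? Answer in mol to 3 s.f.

696 mol

n(G) = 522.0 mol
n(J) = (4/3) × 522.0 = 696.0 mol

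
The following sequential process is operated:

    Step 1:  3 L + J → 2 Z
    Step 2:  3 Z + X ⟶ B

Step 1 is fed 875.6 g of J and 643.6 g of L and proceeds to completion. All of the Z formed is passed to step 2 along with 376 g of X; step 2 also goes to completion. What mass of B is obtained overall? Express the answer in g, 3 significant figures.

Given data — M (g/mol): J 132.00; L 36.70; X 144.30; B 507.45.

Step 1:
n(J) = 875.6 / 132.00 = 6.633 mol
n(L) = 643.6 / 36.70 = 17.54 mol
n/ν for J = 6.633/1 = 6.633
n/ν for L = 17.54/3 = 5.847
Smallest n/ν is L → limiting reagent.
n(Z) produced = (2/3) × 17.54 = 11.69 mol
Step 2:
n(Z) available = 11.69 mol
n(X) = 376.0 / 144.30 = 2.606 mol
n/ν for Z = 11.69/3 = 3.897
n/ν for X = 2.606/1 = 2.606
Smallest n/ν is X → limiting reagent.
n(B) = (1/1) × 2.606 = 2.606 mol
mass = 2.606 × 507.45 = 1322 g

1320 g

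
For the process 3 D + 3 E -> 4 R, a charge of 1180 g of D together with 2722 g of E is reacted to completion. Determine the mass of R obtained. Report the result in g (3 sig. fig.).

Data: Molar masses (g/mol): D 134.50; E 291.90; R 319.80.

n(D) = 1180 / 134.50 = 8.773 mol
n(E) = 2722 / 291.90 = 9.325 mol
n/ν → D: 2.924, E: 3.108; D is limiting.
n(R) = (4/3) × 8.773 = 11.70 mol
mass = 11.70 × 319.80 = 3742 g

3740 g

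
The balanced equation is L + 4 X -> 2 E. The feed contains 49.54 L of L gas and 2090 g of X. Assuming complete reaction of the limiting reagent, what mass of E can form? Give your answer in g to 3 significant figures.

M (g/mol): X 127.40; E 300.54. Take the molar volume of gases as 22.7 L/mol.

1310 g

n(L) = 49.54 / 22.7 = 2.182 mol
n(X) = 2090 / 127.40 = 16.41 mol
n/ν for L = 2.182/1 = 2.182
n/ν for X = 16.41/4 = 4.103
Smallest n/ν is L → limiting reagent.
n(E) = (2/1) × 2.182 = 4.364 mol
mass = 4.364 × 300.54 = 1312 g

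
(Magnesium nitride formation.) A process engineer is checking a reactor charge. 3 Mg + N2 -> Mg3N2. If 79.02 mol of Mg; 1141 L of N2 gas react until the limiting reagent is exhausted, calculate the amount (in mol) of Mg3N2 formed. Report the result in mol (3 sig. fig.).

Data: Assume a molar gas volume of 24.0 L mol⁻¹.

26.3 mol

n(Mg) = 79.02 mol
n(N2) = 1141 / 24.0 = 47.54 mol
n/ν for Mg = 79.02/3 = 26.34
n/ν for N2 = 47.54/1 = 47.54
Smallest n/ν is Mg → limiting reagent.
n(Mg3N2) = (1/3) × 79.02 = 26.34 mol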